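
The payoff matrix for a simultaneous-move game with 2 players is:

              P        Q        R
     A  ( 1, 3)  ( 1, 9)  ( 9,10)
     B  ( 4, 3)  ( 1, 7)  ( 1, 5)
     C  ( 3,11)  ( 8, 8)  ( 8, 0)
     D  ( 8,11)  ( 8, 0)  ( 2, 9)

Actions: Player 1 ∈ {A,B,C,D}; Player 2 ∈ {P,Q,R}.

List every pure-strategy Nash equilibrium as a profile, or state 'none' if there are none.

Nash profiles: (A,R), (D,P)

(A,P): not NE [P1→D gives 8>1; P2→R gives 10>3]
(A,Q): not NE [P1→D gives 8>1; P2→R gives 10>9]
(A,R): NE
(B,P): not NE [P1→D gives 8>4; P2→Q gives 7>3]
(B,Q): not NE [P1→D gives 8>1]
(B,R): not NE [P1→A gives 9>1; P2→Q gives 7>5]
(C,P): not NE [P1→D gives 8>3]
(C,Q): not NE [P2→P gives 11>8]
(C,R): not NE [P1→A gives 9>8; P2→P gives 11>0]
(D,P): NE
(D,Q): not NE [P2→P gives 11>0]
(D,R): not NE [P1→A gives 9>2; P2→P gives 11>9]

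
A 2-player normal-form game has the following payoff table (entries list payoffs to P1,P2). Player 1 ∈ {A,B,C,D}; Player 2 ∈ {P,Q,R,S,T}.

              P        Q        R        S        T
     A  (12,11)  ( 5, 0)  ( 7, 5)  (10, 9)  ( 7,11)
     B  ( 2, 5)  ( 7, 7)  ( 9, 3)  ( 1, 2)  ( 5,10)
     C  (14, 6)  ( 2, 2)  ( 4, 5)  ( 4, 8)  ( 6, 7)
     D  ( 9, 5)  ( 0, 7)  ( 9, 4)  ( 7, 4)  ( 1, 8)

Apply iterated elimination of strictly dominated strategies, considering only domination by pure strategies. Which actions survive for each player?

IESDS → P1:{A,C} P2:{P,S,T}

P2 drop Q (T beats it: A:11>0 B:10>7 C:7>2 D:8>7)
P2 drop R (P beats it: A:11>5 B:5>3 C:6>5 D:5>4)
P1 drop B (A beats it: P:12>2 S:10>1 T:7>5)
P1 drop D (A beats it: P:12>9 S:10>7 T:7>1)
P1→{A,C} P2→{P,S,T}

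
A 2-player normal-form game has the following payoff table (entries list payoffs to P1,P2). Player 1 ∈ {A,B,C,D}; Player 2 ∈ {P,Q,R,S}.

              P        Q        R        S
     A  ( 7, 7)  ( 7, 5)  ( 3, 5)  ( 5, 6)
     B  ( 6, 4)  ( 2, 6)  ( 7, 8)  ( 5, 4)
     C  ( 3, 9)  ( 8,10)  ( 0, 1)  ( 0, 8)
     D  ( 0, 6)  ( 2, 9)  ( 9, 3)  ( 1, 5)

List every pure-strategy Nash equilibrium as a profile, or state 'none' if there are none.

(A,P): NE
(A,Q): not NE [P1→C gives 8>7; P2→P gives 7>5]
(A,R): not NE [P1→D gives 9>3; P2→P gives 7>5]
(A,S): not NE [P2→P gives 7>6]
(B,P): not NE [P1→A gives 7>6; P2→R gives 8>4]
(B,Q): not NE [P1→C gives 8>2; P2→R gives 8>6]
(B,R): not NE [P1→D gives 9>7]
(B,S): not NE [P2→R gives 8>4]
(C,P): not NE [P1→A gives 7>3; P2→Q gives 10>9]
(C,Q): NE
(C,R): not NE [P1→D gives 9>0; P2→Q gives 10>1]
(C,S): not NE [P1→B gives 5>0; P2→Q gives 10>8]
(D,P): not NE [P1→A gives 7>0; P2→Q gives 9>6]
(D,Q): not NE [P1→C gives 8>2]
(D,R): not NE [P2→Q gives 9>3]
(D,S): not NE [P1→B gives 5>1; P2→Q gives 9>5]

NE set: (A,P), (C,Q)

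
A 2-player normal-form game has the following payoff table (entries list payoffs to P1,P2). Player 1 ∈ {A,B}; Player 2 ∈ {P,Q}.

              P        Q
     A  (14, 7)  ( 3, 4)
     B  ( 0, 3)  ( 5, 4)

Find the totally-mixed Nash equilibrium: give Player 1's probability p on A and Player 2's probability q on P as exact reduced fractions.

P1 mixes 1/4 on A; P2 mixes 1/8 on P

P1 indiff ⇒ q·14+(1-q)·3 = q·0+(1-q)·5 ⇒ q(14) = (1-q)(2) ⇒ q = 1/8
P2 indiff ⇒ p·7+(1-p)·3 = p·4+(1-p)·4 ⇒ p(3) = (1-p)(1) ⇒ p = 1/4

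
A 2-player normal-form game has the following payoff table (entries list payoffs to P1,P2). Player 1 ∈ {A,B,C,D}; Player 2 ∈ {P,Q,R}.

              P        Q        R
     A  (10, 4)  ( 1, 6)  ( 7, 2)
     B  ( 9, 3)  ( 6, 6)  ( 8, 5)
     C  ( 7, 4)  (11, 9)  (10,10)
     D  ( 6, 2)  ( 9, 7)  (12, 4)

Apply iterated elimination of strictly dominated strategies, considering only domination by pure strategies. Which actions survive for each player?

P2 drop P (Q beats it: A:6>4 B:6>3 C:9>4 D:7>2)
P1 drop A (B beats it: Q:6>1 R:8>7)
P1 drop B (C beats it: Q:11>6 R:10>8)
P1→{C,D} P2→{Q,R}

Remaining: P1:{C,D} P2:{Q,R}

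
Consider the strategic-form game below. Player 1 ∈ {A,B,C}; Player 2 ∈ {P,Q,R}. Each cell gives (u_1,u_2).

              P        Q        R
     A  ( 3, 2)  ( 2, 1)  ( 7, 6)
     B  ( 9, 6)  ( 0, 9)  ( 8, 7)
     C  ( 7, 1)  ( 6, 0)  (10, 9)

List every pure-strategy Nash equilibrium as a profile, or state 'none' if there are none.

(A,P): not NE [P1→B gives 9>3; P2→R gives 6>2]
(A,Q): not NE [P1→C gives 6>2; P2→R gives 6>1]
(A,R): not NE [P1→C gives 10>7]
(B,P): not NE [P2→Q gives 9>6]
(B,Q): not NE [P1→C gives 6>0]
(B,R): not NE [P1→C gives 10>8; P2→Q gives 9>7]
(C,P): not NE [P1→B gives 9>7; P2→R gives 9>1]
(C,Q): not NE [P2→R gives 9>0]
(C,R): NE

Nash profiles: (C,R)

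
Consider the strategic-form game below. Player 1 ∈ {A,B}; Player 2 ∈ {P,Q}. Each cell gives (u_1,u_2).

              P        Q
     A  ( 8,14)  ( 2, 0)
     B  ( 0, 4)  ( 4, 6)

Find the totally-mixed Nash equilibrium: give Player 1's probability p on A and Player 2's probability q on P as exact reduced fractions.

P1 indiff ⇒ q·8+(1-q)·2 = q·0+(1-q)·4 ⇒ q(8) = (1-q)(2) ⇒ q = 1/5
P2 indiff ⇒ p·14+(1-p)·4 = p·0+(1-p)·6 ⇒ p(14) = (1-p)(2) ⇒ p = 1/8

p=1/8, q=1/5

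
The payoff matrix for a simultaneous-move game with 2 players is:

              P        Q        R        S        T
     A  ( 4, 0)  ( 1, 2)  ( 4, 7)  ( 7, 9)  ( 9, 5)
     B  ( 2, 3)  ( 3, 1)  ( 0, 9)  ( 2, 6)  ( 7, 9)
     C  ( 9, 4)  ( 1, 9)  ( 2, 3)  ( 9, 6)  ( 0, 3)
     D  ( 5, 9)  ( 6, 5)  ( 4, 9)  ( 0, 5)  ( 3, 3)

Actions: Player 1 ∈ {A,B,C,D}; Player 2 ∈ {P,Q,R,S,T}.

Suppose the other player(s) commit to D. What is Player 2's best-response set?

u_2(P vs D) = 9
u_2(Q vs D) = 5
u_2(R vs D) = 9
u_2(S vs D) = 5
u_2(T vs D) = 3
max payoff 9 at {P,R}

P2 best: {P,R}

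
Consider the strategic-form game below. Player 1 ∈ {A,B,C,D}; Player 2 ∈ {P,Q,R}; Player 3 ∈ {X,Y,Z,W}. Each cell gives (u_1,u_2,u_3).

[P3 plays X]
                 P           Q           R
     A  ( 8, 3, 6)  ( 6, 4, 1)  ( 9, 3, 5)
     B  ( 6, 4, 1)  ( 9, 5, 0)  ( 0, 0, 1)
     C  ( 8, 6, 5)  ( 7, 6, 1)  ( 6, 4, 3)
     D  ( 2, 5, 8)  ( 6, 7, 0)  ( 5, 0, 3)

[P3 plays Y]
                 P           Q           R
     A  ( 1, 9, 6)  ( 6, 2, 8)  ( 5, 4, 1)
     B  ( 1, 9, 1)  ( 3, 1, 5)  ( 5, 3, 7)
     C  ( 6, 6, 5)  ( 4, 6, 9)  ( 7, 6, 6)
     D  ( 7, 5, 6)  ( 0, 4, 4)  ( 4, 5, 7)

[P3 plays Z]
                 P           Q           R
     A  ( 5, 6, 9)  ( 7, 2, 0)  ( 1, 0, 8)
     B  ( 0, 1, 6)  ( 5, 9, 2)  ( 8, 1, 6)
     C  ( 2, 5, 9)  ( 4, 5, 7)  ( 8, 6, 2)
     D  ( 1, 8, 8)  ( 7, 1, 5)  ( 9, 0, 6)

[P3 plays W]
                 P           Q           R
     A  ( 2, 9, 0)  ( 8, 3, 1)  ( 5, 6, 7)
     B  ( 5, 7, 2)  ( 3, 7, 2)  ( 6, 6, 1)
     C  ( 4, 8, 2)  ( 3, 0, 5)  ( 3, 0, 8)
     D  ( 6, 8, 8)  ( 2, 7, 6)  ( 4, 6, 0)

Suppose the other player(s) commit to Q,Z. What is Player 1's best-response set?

u_1(A vs Q,Z) = 7
u_1(B vs Q,Z) = 5
u_1(C vs Q,Z) = 4
u_1(D vs Q,Z) = 7
max payoff 7 at {A,D}

P1 best: {A,D}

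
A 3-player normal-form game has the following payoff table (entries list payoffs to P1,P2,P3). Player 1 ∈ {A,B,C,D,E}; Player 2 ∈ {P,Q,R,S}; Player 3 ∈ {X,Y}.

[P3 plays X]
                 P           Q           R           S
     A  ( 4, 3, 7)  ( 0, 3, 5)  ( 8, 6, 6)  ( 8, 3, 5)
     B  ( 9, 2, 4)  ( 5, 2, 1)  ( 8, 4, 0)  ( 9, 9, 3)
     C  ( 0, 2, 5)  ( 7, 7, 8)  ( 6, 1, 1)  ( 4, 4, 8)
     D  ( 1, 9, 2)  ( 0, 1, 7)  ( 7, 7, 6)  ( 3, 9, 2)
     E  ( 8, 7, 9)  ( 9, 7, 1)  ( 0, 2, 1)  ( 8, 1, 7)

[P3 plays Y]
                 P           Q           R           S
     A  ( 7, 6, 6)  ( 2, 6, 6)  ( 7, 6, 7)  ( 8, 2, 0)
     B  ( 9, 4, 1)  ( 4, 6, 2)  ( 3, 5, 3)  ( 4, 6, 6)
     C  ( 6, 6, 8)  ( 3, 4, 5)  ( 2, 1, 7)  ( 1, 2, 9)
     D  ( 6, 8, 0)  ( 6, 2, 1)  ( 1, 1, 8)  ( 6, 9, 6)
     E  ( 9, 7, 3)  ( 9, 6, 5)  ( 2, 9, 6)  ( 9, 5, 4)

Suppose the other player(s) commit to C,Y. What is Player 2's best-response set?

P2 best: {P}

u_2(P vs C,Y) = 6
u_2(Q vs C,Y) = 4
u_2(R vs C,Y) = 1
u_2(S vs C,Y) = 2
max payoff 6 at {P}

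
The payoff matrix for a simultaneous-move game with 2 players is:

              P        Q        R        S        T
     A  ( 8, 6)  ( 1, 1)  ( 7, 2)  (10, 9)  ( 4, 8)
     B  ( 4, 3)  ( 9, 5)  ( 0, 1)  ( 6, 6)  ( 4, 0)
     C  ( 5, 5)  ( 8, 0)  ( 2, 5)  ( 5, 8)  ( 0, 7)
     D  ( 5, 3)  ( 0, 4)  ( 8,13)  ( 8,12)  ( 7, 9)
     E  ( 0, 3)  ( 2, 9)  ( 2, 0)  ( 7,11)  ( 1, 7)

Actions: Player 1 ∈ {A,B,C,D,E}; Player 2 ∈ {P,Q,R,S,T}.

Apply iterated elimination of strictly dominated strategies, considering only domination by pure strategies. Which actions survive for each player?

P2 drop P (S beats it: A:9>6 B:6>3 C:8>5 D:12>3 E:11>3)
P2 drop Q (S beats it: A:9>1 B:6>5 C:8>0 D:12>4 E:11>9)
P1 drop B (D beats it: R:8>0 S:8>6 T:7>4)
P1 drop C (A beats it: R:7>2 S:10>5 T:4>0)
P1 drop E (A beats it: R:7>2 S:10>7 T:4>1)
P2 drop T (S beats it: A:9>8 D:12>9)
P1→{A,D} P2→{R,S}

Survivors P1:{A,D} P2:{R,S}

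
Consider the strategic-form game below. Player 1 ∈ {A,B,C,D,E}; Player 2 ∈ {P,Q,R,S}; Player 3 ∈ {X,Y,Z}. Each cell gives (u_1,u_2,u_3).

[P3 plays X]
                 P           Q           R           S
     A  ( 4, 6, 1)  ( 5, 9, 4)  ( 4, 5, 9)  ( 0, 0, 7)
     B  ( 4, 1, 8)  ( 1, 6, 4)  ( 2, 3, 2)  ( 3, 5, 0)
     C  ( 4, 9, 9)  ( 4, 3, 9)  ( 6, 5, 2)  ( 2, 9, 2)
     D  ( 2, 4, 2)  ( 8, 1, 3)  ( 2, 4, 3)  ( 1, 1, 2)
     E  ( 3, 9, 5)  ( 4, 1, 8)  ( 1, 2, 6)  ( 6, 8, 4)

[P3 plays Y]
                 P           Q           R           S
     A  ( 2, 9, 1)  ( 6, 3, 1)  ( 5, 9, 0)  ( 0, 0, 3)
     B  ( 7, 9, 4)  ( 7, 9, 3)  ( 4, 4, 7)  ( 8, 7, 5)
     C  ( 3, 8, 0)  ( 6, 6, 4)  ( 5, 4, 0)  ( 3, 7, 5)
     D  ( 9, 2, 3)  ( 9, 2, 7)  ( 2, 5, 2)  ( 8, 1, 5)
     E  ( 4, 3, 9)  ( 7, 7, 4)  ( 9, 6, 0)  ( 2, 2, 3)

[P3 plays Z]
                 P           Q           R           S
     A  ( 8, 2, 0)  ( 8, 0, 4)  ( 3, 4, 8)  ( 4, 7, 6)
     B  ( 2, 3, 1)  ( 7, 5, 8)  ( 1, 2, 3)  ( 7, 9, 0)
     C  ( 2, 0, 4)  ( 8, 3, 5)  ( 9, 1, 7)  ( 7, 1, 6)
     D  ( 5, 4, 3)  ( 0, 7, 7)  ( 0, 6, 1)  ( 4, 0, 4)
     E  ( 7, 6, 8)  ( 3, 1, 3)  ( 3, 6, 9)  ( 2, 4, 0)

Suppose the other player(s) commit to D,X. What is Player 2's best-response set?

u_2(P vs D,X) = 4
u_2(Q vs D,X) = 1
u_2(R vs D,X) = 4
u_2(S vs D,X) = 1
max payoff 4 at {P,R}

P2 best: {P,R}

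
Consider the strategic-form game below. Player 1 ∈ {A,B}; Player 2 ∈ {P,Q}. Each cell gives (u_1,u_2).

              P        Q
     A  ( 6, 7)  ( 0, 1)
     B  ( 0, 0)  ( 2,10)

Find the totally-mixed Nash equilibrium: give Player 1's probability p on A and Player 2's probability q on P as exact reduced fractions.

P1 indiff ⇒ q·6+(1-q)·0 = q·0+(1-q)·2 ⇒ q(6) = (1-q)(2) ⇒ q = 1/4
P2 indiff ⇒ p·7+(1-p)·0 = p·1+(1-p)·10 ⇒ p(6) = (1-p)(10) ⇒ p = 5/8

(p,q) = (5/8, 1/4)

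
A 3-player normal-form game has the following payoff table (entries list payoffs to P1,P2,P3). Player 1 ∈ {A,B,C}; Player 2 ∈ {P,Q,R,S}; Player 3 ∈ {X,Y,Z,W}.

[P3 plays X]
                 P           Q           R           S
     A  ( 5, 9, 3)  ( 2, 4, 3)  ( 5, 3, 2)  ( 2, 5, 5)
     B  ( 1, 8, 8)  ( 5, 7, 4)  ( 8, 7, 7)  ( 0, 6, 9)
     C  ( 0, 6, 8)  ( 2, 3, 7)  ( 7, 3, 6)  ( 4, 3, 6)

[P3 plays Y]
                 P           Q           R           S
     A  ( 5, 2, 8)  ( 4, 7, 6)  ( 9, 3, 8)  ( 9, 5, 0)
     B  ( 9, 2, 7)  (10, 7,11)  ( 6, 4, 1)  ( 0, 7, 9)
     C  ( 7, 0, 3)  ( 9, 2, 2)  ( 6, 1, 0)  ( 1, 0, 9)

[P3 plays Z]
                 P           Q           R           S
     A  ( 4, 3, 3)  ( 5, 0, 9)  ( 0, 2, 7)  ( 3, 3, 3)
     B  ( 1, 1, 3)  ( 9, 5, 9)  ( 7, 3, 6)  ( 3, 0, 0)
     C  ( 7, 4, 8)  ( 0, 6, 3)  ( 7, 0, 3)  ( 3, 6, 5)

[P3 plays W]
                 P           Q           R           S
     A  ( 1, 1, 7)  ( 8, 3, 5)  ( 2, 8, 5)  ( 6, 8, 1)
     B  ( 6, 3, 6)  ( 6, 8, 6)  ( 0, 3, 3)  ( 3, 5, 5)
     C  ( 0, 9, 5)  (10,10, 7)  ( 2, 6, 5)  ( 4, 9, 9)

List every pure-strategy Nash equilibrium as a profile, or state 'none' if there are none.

(A,P,X): not NE [P3→Y gives 8>3]
(A,P,Y): not NE [P1→B gives 9>5; P2→Q gives 7>2]
(A,P,Z): not NE [P1→C gives 7>4; P3→Y gives 8>3]
(A,P,W): not NE [P1→B gives 6>1; P2→S gives 8>1; P3→Y gives 8>7]
(A,Q,X): not NE [P1→B gives 5>2; P2→P gives 9>4; P3→Z gives 9>3]
(A,Q,Y): not NE [P1→B gives 10>4; P3→Z gives 9>6]
(A,Q,Z): not NE [P1→B gives 9>5; P2→S gives 3>0]
(A,Q,W): not NE [P1→C gives 10>8; P2→S gives 8>3; P3→Z gives 9>5]
(A,R,X): not NE [P1→B gives 8>5; P2→P gives 9>3; P3→Y gives 8>2]
(A,R,Y): not NE [P2→Q gives 7>3]
(A,R,Z): not NE [P1→C gives 7>0; P2→S gives 3>2; P3→Y gives 8>7]
(A,R,W): not NE [P3→Y gives 8>5]
(A,S,X): not NE [P1→C gives 4>2; P2→P gives 9>5]
(A,S,Y): not NE [P2→Q gives 7>5; P3→X gives 5>0]
(A,S,Z): not NE [P3→X gives 5>3]
(A,S,W): not NE [P3→X gives 5>1]
(B,P,X): not NE [P1→A gives 5>1]
(B,P,Y): not NE [P2→S gives 7>2; P3→X gives 8>7]
(B,P,Z): not NE [P1→C gives 7>1; P2→Q gives 5>1; P3→X gives 8>3]
(B,P,W): not NE [P2→Q gives 8>3; P3→X gives 8>6]
(B,Q,X): not NE [P2→P gives 8>7; P3→Y gives 11>4]
(B,Q,Y): NE
(B,Q,Z): not NE [P3→Y gives 11>9]
(B,Q,W): not NE [P1→C gives 10>6; P3→Y gives 11>6]
(B,R,X): not NE [P2→P gives 8>7]
(B,R,Y): not NE [P1→A gives 9>6; P2→S gives 7>4; P3→X gives 7>1]
(B,R,Z): not NE [P2→Q gives 5>3; P3→X gives 7>6]
(B,R,W): not NE [P1→C gives 2>0; P2→Q gives 8>3; P3→X gives 7>3]
(B,S,X): not NE [P1→C gives 4>0; P2→P gives 8>6]
(B,S,Y): not NE [P1→A gives 9>0]
(B,S,Z): not NE [P2→Q gives 5>0; P3→Y gives 9>0]
(B,S,W): not NE [P1→A gives 6>3; P2→Q gives 8>5; P3→Y gives 9>5]
(C,P,X): not NE [P1→A gives 5>0]
(C,P,Y): not NE [P1→B gives 9>7; P2→Q gives 2>0; P3→Z gives 8>3]
(C,P,Z): not NE [P2→S gives 6>4]
(C,P,W): not NE [P1→B gives 6>0; P2→Q gives 10>9; P3→Z gives 8>5]
(C,Q,X): not NE [P1→B gives 5>2; P2→P gives 6>3]
(C,Q,Y): not NE [P1→B gives 10>9; P3→W gives 7>2]
(C,Q,Z): not NE [P1→B gives 9>0; P3→W gives 7>3]
(C,Q,W): NE
(C,R,X): not NE [P1→B gives 8>7; P2→P gives 6>3]
(C,R,Y): not NE [P1→A gives 9>6; P2→Q gives 2>1; P3→X gives 6>0]
(C,R,Z): not NE [P2→S gives 6>0; P3→X gives 6>3]
(C,R,W): not NE [P2→Q gives 10>6; P3→X gives 6>5]
(C,S,X): not NE [P2→P gives 6>3; P3→W gives 9>6]
(C,S,Y): not NE [P1→A gives 9>1; P2→Q gives 2>0]
(C,S,Z): not NE [P3→W gives 9>5]
(C,S,W): not NE [P1→A gives 6>4; P2→Q gives 10>9]

NE set: (B,Q,Y), (C,Q,W)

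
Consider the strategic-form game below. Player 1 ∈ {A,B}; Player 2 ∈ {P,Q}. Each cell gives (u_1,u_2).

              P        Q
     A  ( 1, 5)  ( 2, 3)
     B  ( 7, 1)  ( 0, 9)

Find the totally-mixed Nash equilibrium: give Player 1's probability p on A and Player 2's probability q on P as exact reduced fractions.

P1 mixes 4/5 on A; P2 mixes 1/4 on P

P1 indiff ⇒ q·1+(1-q)·2 = q·7+(1-q)·0 ⇒ q(-6) = (1-q)(-2) ⇒ q = 1/4
P2 indiff ⇒ p·5+(1-p)·1 = p·3+(1-p)·9 ⇒ p(2) = (1-p)(8) ⇒ p = 4/5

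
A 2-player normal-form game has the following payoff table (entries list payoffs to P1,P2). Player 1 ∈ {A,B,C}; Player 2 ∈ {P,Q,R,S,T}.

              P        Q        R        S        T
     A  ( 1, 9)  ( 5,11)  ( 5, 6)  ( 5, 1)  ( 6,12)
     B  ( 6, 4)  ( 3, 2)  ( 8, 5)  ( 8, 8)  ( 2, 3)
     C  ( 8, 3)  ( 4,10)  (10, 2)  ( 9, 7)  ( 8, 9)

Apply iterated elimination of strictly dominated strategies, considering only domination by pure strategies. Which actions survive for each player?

Remaining: P1:{A,C} P2:{Q,T}

P1 drop B (C beats it: P:8>6 Q:4>3 R:10>8 S:9>8 T:8>2)
P2 drop P (Q beats it: A:11>9 C:10>3)
P2 drop R (Q beats it: A:11>6 C:10>2)
P2 drop S (Q beats it: A:11>1 C:10>7)
P1→{A,C} P2→{Q,T}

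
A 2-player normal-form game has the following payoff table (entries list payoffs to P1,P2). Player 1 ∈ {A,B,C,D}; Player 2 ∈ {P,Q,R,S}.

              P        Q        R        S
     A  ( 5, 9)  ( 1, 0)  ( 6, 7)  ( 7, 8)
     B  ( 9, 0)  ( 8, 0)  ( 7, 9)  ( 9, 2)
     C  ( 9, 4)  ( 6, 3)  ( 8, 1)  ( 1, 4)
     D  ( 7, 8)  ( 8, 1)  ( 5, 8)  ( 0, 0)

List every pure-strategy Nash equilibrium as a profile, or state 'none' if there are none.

Nash profiles: (C,P)

(A,P): not NE [P1→C gives 9>5]
(A,Q): not NE [P1→D gives 8>1; P2→P gives 9>0]
(A,R): not NE [P1→C gives 8>6; P2→P gives 9>7]
(A,S): not NE [P1→B gives 9>7; P2→P gives 9>8]
(B,P): not NE [P2→R gives 9>0]
(B,Q): not NE [P2→R gives 9>0]
(B,R): not NE [P1→C gives 8>7]
(B,S): not NE [P2→R gives 9>2]
(C,P): NE
(C,Q): not NE [P1→D gives 8>6; P2→S gives 4>3]
(C,R): not NE [P2→S gives 4>1]
(C,S): not NE [P1→B gives 9>1]
(D,P): not NE [P1→C gives 9>7]
(D,Q): not NE [P2→R gives 8>1]
(D,R): not NE [P1→C gives 8>5]
(D,S): not NE [P1→B gives 9>0; P2→R gives 8>0]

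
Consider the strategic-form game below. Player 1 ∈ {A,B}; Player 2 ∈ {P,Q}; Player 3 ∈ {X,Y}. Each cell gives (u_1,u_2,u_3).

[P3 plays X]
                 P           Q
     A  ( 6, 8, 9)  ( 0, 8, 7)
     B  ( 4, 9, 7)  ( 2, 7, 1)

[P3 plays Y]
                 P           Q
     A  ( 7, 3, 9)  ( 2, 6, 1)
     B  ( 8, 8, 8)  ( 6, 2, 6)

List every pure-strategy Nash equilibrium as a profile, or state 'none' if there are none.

PSNE = {(A,P,X), (B,P,Y)}

(A,P,X): NE
(A,P,Y): not NE [P1→B gives 8>7; P2→Q gives 6>3]
(A,Q,X): not NE [P1→B gives 2>0]
(A,Q,Y): not NE [P1→B gives 6>2; P3→X gives 7>1]
(B,P,X): not NE [P1→A gives 6>4; P3→Y gives 8>7]
(B,P,Y): NE
(B,Q,X): not NE [P2→P gives 9>7; P3→Y gives 6>1]
(B,Q,Y): not NE [P2→P gives 8>2]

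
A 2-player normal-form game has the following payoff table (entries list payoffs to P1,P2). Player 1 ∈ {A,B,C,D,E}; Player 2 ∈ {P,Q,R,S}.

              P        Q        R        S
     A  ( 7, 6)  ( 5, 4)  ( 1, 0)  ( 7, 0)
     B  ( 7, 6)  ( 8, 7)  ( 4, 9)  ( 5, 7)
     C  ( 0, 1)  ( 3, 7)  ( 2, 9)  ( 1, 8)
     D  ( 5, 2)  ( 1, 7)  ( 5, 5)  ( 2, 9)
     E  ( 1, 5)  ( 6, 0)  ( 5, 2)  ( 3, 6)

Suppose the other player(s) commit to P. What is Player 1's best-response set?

u_1(A vs P) = 7
u_1(B vs P) = 7
u_1(C vs P) = 0
u_1(D vs P) = 5
u_1(E vs P) = 1
max payoff 7 at {A,B}

argmax u_1 = {A,B}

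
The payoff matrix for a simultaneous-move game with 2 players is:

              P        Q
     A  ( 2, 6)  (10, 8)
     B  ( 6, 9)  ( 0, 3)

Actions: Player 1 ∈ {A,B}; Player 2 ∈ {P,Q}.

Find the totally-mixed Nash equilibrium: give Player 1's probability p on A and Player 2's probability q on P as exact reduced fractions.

P1 indiff ⇒ q·2+(1-q)·10 = q·6+(1-q)·0 ⇒ q(-4) = (1-q)(-10) ⇒ q = 5/7
P2 indiff ⇒ p·6+(1-p)·9 = p·8+(1-p)·3 ⇒ p(-2) = (1-p)(-6) ⇒ p = 3/4

P1 mixes 3/4 on A; P2 mixes 5/7 on P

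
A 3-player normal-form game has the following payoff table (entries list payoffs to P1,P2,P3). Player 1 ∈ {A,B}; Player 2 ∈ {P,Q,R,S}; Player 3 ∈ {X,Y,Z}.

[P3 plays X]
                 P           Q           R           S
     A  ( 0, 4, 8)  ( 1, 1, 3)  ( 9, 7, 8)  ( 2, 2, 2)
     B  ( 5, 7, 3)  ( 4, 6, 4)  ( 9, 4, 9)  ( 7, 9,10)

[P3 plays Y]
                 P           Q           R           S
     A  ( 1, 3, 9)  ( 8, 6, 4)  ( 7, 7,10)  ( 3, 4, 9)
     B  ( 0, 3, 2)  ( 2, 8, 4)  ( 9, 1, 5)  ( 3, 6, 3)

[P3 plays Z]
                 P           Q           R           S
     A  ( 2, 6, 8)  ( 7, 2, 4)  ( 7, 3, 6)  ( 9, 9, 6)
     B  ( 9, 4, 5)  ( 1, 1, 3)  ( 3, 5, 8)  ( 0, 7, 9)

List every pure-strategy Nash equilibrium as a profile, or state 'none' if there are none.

NE set: (B,S,X)

(A,P,X): not NE [P1→B gives 5>0; P2→R gives 7>4; P3→Y gives 9>8]
(A,P,Y): not NE [P2→R gives 7>3]
(A,P,Z): not NE [P1→B gives 9>2; P2→S gives 9>6; P3→Y gives 9>8]
(A,Q,X): not NE [P1→B gives 4>1; P2→R gives 7>1; P3→Z gives 4>3]
(A,Q,Y): not NE [P2→R gives 7>6]
(A,Q,Z): not NE [P2→S gives 9>2]
(A,R,X): not NE [P3→Y gives 10>8]
(A,R,Y): not NE [P1→B gives 9>7]
(A,R,Z): not NE [P2→S gives 9>3; P3→Y gives 10>6]
(A,S,X): not NE [P1→B gives 7>2; P2→R gives 7>2; P3→Y gives 9>2]
(A,S,Y): not NE [P2→R gives 7>4]
(A,S,Z): not NE [P3→Y gives 9>6]
(B,P,X): not NE [P2→S gives 9>7; P3→Z gives 5>3]
(B,P,Y): not NE [P1→A gives 1>0; P2→Q gives 8>3; P3→Z gives 5>2]
(B,P,Z): not NE [P2→S gives 7>4]
(B,Q,X): not NE [P2→S gives 9>6]
(B,Q,Y): not NE [P1→A gives 8>2]
(B,Q,Z): not NE [P1→A gives 7>1; P2→S gives 7>1; P3→Y gives 4>3]
(B,R,X): not NE [P2→S gives 9>4]
(B,R,Y): not NE [P2→Q gives 8>1; P3→X gives 9>5]
(B,R,Z): not NE [P1→A gives 7>3; P2→S gives 7>5; P3→X gives 9>8]
(B,S,X): NE
(B,S,Y): not NE [P2→Q gives 8>6; P3→X gives 10>3]
(B,S,Z): not NE [P1→A gives 9>0; P3→X gives 10>9]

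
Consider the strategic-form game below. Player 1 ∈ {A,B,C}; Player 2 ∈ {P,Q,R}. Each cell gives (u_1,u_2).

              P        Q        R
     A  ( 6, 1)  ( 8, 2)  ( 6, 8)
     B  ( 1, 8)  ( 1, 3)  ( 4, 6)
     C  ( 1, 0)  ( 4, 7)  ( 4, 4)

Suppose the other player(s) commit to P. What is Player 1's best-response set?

u_1(A vs P) = 6
u_1(B vs P) = 1
u_1(C vs P) = 1
max payoff 6 at {A}

P1 best: {A}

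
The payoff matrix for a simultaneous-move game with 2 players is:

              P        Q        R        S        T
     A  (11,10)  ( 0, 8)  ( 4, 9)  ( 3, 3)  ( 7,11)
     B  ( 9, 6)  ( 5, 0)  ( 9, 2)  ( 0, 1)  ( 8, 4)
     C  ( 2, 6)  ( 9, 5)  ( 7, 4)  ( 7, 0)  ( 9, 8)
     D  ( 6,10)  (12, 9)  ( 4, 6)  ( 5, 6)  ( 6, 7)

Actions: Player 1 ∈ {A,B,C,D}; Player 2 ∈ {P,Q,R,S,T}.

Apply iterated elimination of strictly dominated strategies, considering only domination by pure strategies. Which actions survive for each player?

Survivors P1:{A,B,C} P2:{P,T}

P2 drop Q (P beats it: A:10>8 B:6>0 C:6>5 D:10>9)
P2 drop R (P beats it: A:10>9 B:6>2 C:6>4 D:10>6)
P2 drop S (P beats it: A:10>3 B:6>1 C:6>0 D:10>6)
P1 drop D (A beats it: P:11>6 T:7>6)
P1→{A,B,C} P2→{P,T}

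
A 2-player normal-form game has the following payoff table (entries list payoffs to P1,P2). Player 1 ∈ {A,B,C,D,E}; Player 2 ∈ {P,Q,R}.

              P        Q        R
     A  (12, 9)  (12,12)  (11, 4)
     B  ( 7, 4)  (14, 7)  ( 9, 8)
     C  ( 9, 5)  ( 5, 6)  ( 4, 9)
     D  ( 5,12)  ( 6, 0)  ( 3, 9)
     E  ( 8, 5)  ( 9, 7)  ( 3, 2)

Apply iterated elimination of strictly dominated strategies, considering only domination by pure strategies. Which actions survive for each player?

P1 drop C (A beats it: P:12>9 Q:12>5 R:11>4)
P1 drop D (A beats it: P:12>5 Q:12>6 R:11>3)
P1 drop E (A beats it: P:12>8 Q:12>9 R:11>3)
P2 drop P (Q beats it: A:12>9 B:7>4)
P1→{A,B} P2→{Q,R}

IESDS → P1:{A,B} P2:{Q,R}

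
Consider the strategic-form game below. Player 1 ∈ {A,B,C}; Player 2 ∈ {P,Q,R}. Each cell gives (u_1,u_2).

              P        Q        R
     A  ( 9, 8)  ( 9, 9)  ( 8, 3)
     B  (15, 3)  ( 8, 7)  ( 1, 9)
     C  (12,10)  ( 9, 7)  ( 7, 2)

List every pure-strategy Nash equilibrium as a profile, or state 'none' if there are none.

(A,P): not NE [P1→B gives 15>9; P2→Q gives 9>8]
(A,Q): NE
(A,R): not NE [P2→Q gives 9>3]
(B,P): not NE [P2→R gives 9>3]
(B,Q): not NE [P1→C gives 9>8; P2→R gives 9>7]
(B,R): not NE [P1→A gives 8>1]
(C,P): not NE [P1→B gives 15>12]
(C,Q): not NE [P2→P gives 10>7]
(C,R): not NE [P1→A gives 8>7; P2→P gives 10>2]

Nash profiles: (A,Q)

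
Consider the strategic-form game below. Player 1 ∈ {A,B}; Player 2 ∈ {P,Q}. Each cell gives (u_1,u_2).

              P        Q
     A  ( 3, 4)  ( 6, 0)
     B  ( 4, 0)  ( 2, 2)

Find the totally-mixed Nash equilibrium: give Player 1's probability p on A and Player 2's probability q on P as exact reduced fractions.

p=1/3, q=4/5

P1 indiff ⇒ q·3+(1-q)·6 = q·4+(1-q)·2 ⇒ q(-1) = (1-q)(-4) ⇒ q = 4/5
P2 indiff ⇒ p·4+(1-p)·0 = p·0+(1-p)·2 ⇒ p(4) = (1-p)(2) ⇒ p = 1/3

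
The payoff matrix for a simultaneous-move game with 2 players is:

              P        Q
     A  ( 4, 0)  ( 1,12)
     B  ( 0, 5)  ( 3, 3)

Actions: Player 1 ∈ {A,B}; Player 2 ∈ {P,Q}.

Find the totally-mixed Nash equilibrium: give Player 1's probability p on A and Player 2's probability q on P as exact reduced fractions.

P1 indiff ⇒ q·4+(1-q)·1 = q·0+(1-q)·3 ⇒ q(4) = (1-q)(2) ⇒ q = 1/3
P2 indiff ⇒ p·0+(1-p)·5 = p·12+(1-p)·3 ⇒ p(-12) = (1-p)(-2) ⇒ p = 1/7

p=1/7, q=1/3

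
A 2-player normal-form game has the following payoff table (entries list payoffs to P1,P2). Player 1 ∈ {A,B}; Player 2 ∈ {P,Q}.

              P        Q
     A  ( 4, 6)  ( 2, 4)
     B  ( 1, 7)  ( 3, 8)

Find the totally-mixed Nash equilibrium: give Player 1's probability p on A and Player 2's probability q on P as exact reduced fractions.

P1 indiff ⇒ q·4+(1-q)·2 = q·1+(1-q)·3 ⇒ q(3) = (1-q)(1) ⇒ q = 1/4
P2 indiff ⇒ p·6+(1-p)·7 = p·4+(1-p)·8 ⇒ p(2) = (1-p)(1) ⇒ p = 1/3

(p,q) = (1/3, 1/4)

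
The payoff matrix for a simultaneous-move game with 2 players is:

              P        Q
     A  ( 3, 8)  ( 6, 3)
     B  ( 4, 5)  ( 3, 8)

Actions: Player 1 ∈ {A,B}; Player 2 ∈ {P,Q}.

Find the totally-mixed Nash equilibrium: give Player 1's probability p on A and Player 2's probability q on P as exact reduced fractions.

P1 mixes 3/8 on A; P2 mixes 3/4 on P

P1 indiff ⇒ q·3+(1-q)·6 = q·4+(1-q)·3 ⇒ q(-1) = (1-q)(-3) ⇒ q = 3/4
P2 indiff ⇒ p·8+(1-p)·5 = p·3+(1-p)·8 ⇒ p(5) = (1-p)(3) ⇒ p = 3/8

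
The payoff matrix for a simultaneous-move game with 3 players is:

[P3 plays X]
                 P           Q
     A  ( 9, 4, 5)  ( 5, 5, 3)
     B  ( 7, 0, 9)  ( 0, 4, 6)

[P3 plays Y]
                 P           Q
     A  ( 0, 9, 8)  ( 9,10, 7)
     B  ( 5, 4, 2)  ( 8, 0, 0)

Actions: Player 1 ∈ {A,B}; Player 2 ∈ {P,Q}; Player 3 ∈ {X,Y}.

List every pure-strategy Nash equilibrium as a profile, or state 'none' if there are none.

PSNE = {(A,Q,Y)}

(A,P,X): not NE [P2→Q gives 5>4; P3→Y gives 8>5]
(A,P,Y): not NE [P1→B gives 5>0; P2→Q gives 10>9]
(A,Q,X): not NE [P3→Y gives 7>3]
(A,Q,Y): NE
(B,P,X): not NE [P1→A gives 9>7; P2→Q gives 4>0]
(B,P,Y): not NE [P3→X gives 9>2]
(B,Q,X): not NE [P1→A gives 5>0]
(B,Q,Y): not NE [P1→A gives 9>8; P2→P gives 4>0; P3→X gives 6>0]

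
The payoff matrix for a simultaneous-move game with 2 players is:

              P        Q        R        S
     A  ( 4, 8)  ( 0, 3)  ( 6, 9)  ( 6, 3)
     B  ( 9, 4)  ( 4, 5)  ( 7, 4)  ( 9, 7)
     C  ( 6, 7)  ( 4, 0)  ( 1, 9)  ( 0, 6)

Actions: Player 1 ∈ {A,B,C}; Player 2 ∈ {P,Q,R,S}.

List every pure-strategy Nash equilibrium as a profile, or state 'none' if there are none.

PSNE = {(B,S)}

(A,P): not NE [P1→B gives 9>4; P2→R gives 9>8]
(A,Q): not NE [P1→C gives 4>0; P2→R gives 9>3]
(A,R): not NE [P1→B gives 7>6]
(A,S): not NE [P1→B gives 9>6; P2→R gives 9>3]
(B,P): not NE [P2→S gives 7>4]
(B,Q): not NE [P2→S gives 7>5]
(B,R): not NE [P2→S gives 7>4]
(B,S): NE
(C,P): not NE [P1→B gives 9>6; P2→R gives 9>7]
(C,Q): not NE [P2→R gives 9>0]
(C,R): not NE [P1→B gives 7>1]
(C,S): not NE [P1→B gives 9>0; P2→R gives 9>6]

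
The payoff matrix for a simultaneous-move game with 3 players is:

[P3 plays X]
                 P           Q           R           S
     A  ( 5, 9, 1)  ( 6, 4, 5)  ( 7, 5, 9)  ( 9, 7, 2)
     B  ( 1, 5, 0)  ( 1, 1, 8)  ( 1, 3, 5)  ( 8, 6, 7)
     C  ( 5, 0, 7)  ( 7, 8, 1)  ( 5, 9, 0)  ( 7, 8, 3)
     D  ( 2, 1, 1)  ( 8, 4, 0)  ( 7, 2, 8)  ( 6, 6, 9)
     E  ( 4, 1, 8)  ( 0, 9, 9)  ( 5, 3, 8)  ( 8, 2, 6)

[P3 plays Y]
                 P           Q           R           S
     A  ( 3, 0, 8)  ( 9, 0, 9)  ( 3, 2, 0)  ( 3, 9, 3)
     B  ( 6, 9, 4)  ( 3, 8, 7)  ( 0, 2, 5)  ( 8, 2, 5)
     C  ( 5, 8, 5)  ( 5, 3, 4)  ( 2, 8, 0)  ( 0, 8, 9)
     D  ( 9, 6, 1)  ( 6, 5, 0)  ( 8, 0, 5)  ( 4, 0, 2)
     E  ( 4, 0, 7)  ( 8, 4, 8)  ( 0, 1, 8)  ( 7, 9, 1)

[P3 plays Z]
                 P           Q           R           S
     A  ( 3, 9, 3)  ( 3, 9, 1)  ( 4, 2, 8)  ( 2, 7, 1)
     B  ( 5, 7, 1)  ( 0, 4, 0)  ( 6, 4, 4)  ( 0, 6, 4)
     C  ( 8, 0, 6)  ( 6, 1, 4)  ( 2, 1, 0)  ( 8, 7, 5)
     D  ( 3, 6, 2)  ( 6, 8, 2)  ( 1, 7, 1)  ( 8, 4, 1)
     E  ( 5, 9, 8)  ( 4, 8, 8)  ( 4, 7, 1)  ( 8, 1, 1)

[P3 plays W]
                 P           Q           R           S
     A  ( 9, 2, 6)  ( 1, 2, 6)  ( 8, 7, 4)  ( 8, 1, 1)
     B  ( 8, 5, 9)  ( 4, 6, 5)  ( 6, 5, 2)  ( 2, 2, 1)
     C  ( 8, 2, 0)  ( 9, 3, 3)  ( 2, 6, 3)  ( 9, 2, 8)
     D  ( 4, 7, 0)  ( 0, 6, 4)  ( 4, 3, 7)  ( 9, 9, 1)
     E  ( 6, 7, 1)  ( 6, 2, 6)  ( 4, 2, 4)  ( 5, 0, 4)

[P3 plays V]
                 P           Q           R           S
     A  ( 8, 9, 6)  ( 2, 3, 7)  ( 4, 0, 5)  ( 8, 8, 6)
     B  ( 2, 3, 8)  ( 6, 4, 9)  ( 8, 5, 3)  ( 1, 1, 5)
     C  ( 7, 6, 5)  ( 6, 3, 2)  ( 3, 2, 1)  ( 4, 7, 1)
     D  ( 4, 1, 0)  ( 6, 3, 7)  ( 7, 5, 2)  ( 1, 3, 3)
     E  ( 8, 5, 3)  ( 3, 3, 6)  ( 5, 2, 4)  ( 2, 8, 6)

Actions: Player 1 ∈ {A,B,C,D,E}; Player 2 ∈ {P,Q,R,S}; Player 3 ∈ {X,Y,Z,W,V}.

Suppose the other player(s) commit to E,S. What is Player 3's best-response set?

argmax u_3 = {X,V}

u_3(X vs E,S) = 6
u_3(Y vs E,S) = 1
u_3(Z vs E,S) = 1
u_3(W vs E,S) = 4
u_3(V vs E,S) = 6
max payoff 6 at {X,V}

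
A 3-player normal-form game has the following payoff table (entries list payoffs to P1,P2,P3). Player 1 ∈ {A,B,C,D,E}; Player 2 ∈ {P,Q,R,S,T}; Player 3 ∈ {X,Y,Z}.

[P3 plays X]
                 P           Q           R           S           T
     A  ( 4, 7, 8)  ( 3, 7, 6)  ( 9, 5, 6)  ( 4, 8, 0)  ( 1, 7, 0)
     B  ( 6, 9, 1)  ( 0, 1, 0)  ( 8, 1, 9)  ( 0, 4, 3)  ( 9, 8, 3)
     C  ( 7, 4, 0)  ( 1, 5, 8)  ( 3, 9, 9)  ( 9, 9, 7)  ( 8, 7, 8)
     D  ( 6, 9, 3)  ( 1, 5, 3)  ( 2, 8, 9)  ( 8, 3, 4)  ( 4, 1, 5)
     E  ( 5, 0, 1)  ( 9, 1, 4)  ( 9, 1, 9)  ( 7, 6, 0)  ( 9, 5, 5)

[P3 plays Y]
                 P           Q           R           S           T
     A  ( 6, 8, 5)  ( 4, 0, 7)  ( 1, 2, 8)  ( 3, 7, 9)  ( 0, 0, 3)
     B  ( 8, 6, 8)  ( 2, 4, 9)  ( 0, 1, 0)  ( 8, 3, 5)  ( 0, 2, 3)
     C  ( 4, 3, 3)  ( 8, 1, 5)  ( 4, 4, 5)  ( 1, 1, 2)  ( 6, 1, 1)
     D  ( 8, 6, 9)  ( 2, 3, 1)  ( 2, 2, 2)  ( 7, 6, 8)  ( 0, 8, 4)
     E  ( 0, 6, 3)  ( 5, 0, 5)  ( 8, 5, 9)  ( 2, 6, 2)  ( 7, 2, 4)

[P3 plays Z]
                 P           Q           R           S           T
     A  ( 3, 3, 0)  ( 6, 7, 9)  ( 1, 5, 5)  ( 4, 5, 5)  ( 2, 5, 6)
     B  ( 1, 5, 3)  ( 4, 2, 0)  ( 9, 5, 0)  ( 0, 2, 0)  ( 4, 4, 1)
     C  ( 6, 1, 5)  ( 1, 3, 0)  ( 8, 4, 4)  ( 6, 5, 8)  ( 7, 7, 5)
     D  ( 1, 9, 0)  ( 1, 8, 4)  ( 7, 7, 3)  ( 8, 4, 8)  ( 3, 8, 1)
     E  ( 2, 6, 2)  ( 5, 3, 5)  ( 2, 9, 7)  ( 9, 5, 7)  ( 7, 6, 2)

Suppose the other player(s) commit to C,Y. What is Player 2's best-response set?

argmax u_2 = {R}

u_2(P vs C,Y) = 3
u_2(Q vs C,Y) = 1
u_2(R vs C,Y) = 4
u_2(S vs C,Y) = 1
u_2(T vs C,Y) = 1
max payoff 4 at {R}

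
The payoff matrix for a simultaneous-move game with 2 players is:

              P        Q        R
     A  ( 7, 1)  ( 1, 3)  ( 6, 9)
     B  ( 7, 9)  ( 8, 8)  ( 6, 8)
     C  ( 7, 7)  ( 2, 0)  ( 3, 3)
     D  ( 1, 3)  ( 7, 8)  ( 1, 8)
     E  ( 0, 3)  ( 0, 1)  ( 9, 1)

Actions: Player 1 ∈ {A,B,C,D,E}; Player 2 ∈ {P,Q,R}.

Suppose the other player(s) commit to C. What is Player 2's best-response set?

u_2(P vs C) = 7
u_2(Q vs C) = 0
u_2(R vs C) = 3
max payoff 7 at {P}

argmax u_2 = {P}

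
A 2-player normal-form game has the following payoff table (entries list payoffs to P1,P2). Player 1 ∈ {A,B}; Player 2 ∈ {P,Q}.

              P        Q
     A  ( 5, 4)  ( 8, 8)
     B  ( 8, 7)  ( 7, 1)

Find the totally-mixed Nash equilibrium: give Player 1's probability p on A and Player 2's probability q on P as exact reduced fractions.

P1 indiff ⇒ q·5+(1-q)·8 = q·8+(1-q)·7 ⇒ q(-3) = (1-q)(-1) ⇒ q = 1/4
P2 indiff ⇒ p·4+(1-p)·7 = p·8+(1-p)·1 ⇒ p(-4) = (1-p)(-6) ⇒ p = 3/5

p=3/5, q=1/4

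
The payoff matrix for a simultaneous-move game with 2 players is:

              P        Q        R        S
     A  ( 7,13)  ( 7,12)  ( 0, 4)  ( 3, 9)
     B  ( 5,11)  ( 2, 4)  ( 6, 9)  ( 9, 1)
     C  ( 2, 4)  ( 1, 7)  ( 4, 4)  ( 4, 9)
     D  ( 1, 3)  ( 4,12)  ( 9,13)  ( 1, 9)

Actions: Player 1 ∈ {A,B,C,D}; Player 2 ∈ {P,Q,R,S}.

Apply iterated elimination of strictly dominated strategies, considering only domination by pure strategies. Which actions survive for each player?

Remaining: P1:{A,B,D} P2:{P,Q,R}

P1 drop C (B beats it: P:5>2 Q:2>1 R:6>4 S:9>4)
P2 drop S (Q beats it: A:12>9 B:4>1 D:12>9)
P1→{A,B,D} P2→{P,Q,R}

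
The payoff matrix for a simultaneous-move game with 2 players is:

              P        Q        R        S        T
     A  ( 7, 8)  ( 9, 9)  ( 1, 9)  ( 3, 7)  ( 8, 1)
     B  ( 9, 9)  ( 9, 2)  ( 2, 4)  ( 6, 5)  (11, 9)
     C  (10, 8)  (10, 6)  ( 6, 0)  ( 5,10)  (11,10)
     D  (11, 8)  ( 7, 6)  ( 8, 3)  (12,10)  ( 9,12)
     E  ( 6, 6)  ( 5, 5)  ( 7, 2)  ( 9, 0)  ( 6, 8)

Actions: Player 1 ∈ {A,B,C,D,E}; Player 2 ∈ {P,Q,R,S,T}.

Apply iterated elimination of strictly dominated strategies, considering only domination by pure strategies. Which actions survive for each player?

P1 drop A (C beats it: P:10>7 Q:10>9 R:6>1 S:5>3 T:11>8)
P1 drop E (D beats it: P:11>6 Q:7>5 R:8>7 S:12>9 T:9>6)
P2 drop Q (P beats it: B:9>2 C:8>6 D:8>6)
P2 drop R (P beats it: B:9>4 C:8>0 D:8>3)
P1→{B,C,D} P2→{P,S,T}

Survivors P1:{B,C,D} P2:{P,S,T}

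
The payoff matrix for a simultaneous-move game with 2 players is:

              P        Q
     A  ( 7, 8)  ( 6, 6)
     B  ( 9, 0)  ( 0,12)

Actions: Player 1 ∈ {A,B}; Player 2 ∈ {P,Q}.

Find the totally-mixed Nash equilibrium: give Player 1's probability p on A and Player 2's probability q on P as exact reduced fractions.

P1 indiff ⇒ q·7+(1-q)·6 = q·9+(1-q)·0 ⇒ q(-2) = (1-q)(-6) ⇒ q = 3/4
P2 indiff ⇒ p·8+(1-p)·0 = p·6+(1-p)·12 ⇒ p(2) = (1-p)(12) ⇒ p = 6/7

p=6/7, q=3/4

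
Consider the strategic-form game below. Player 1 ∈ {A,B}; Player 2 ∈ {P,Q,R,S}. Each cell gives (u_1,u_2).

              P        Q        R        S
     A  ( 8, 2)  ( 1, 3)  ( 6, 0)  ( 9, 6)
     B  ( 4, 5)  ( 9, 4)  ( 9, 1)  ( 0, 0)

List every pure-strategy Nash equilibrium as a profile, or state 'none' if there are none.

(A,P): not NE [P2→S gives 6>2]
(A,Q): not NE [P1→B gives 9>1; P2→S gives 6>3]
(A,R): not NE [P1→B gives 9>6; P2→S gives 6>0]
(A,S): NE
(B,P): not NE [P1→A gives 8>4]
(B,Q): not NE [P2→P gives 5>4]
(B,R): not NE [P2→P gives 5>1]
(B,S): not NE [P1→A gives 9>0; P2→P gives 5>0]

Nash profiles: (A,S)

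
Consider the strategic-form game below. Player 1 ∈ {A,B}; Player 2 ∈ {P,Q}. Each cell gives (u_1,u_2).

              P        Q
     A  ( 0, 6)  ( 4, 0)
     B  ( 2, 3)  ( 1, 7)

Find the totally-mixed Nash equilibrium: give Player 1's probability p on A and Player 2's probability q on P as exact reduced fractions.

P1 mixes 2/5 on A; P2 mixes 3/5 on P

P1 indiff ⇒ q·0+(1-q)·4 = q·2+(1-q)·1 ⇒ q(-2) = (1-q)(-3) ⇒ q = 3/5
P2 indiff ⇒ p·6+(1-p)·3 = p·0+(1-p)·7 ⇒ p(6) = (1-p)(4) ⇒ p = 2/5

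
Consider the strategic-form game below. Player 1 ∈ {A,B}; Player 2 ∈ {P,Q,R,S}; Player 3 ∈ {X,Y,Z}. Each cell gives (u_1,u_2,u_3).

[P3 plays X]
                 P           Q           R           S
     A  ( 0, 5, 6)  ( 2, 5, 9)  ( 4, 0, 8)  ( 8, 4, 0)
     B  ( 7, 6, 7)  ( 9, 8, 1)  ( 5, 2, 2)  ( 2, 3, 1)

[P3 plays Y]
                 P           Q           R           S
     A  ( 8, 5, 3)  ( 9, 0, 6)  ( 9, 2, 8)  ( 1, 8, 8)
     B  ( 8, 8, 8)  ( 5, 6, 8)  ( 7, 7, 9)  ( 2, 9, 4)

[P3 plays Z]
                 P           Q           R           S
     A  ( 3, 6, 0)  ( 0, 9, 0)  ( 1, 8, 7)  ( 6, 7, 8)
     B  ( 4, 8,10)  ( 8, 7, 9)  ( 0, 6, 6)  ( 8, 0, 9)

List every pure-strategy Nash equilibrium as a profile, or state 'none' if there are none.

NE set: (B,P,Z)

(A,P,X): not NE [P1→B gives 7>0]
(A,P,Y): not NE [P2→S gives 8>5; P3→X gives 6>3]
(A,P,Z): not NE [P1→B gives 4>3; P2→Q gives 9>6; P3→X gives 6>0]
(A,Q,X): not NE [P1→B gives 9>2]
(A,Q,Y): not NE [P2→S gives 8>0; P3→X gives 9>6]
(A,Q,Z): not NE [P1→B gives 8>0; P3→X gives 9>0]
(A,R,X): not NE [P1→B gives 5>4; P2→Q gives 5>0]
(A,R,Y): not NE [P2→S gives 8>2]
(A,R,Z): not NE [P2→Q gives 9>8; P3→Y gives 8>7]
(A,S,X): not NE [P2→Q gives 5>4; P3→Z gives 8>0]
(A,S,Y): not NE [P1→B gives 2>1]
(A,S,Z): not NE [P1→B gives 8>6; P2→Q gives 9>7]
(B,P,X): not NE [P2→Q gives 8>6; P3→Z gives 10>7]
(B,P,Y): not NE [P2→S gives 9>8; P3→Z gives 10>8]
(B,P,Z): NE
(B,Q,X): not NE [P3→Z gives 9>1]
(B,Q,Y): not NE [P1→A gives 9>5; P2→S gives 9>6; P3→Z gives 9>8]
(B,Q,Z): not NE [P2→P gives 8>7]
(B,R,X): not NE [P2→Q gives 8>2; P3→Y gives 9>2]
(B,R,Y): not NE [P1→A gives 9>7; P2→S gives 9>7]
(B,R,Z): not NE [P1→A gives 1>0; P2→P gives 8>6; P3→Y gives 9>6]
(B,S,X): not NE [P1→A gives 8>2; P2→Q gives 8>3; P3→Z gives 9>1]
(B,S,Y): not NE [P3→Z gives 9>4]
(B,S,Z): not NE [P2→P gives 8>0]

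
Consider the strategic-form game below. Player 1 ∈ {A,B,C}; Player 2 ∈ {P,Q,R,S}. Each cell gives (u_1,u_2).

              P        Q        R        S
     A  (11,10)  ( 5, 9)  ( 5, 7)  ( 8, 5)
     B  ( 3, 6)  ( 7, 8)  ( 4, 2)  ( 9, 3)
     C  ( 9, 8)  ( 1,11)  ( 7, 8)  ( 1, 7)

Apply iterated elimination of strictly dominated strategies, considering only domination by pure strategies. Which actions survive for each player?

Survivors P1:{A,B} P2:{P,Q}

P2 drop R (Q beats it: A:9>7 B:8>2 C:11>8)
P1 drop C (A beats it: P:11>9 Q:5>1 S:8>1)
P2 drop S (P beats it: A:10>5 B:6>3)
P1→{A,B} P2→{P,Q}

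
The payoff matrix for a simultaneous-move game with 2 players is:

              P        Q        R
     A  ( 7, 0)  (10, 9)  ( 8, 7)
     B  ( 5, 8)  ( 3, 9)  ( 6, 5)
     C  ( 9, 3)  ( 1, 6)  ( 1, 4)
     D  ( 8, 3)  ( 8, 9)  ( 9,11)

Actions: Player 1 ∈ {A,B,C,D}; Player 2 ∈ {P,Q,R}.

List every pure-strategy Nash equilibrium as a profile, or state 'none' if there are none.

(A,P): not NE [P1→C gives 9>7; P2→Q gives 9>0]
(A,Q): NE
(A,R): not NE [P1→D gives 9>8; P2→Q gives 9>7]
(B,P): not NE [P1→C gives 9>5; P2→Q gives 9>8]
(B,Q): not NE [P1→A gives 10>3]
(B,R): not NE [P1→D gives 9>6; P2→Q gives 9>5]
(C,P): not NE [P2→Q gives 6>3]
(C,Q): not NE [P1→A gives 10>1]
(C,R): not NE [P1→D gives 9>1; P2→Q gives 6>4]
(D,P): not NE [P1→C gives 9>8; P2→R gives 11>3]
(D,Q): not NE [P1→A gives 10>8; P2→R gives 11>9]
(D,R): NE

PSNE = {(A,Q), (D,R)}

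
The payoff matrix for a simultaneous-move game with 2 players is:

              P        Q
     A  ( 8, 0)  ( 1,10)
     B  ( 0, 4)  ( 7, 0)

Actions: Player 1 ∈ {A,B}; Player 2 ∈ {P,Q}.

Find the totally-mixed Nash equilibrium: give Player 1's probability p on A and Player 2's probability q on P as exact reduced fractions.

p=2/7, q=3/7

P1 indiff ⇒ q·8+(1-q)·1 = q·0+(1-q)·7 ⇒ q(8) = (1-q)(6) ⇒ q = 3/7
P2 indiff ⇒ p·0+(1-p)·4 = p·10+(1-p)·0 ⇒ p(-10) = (1-p)(-4) ⇒ p = 2/7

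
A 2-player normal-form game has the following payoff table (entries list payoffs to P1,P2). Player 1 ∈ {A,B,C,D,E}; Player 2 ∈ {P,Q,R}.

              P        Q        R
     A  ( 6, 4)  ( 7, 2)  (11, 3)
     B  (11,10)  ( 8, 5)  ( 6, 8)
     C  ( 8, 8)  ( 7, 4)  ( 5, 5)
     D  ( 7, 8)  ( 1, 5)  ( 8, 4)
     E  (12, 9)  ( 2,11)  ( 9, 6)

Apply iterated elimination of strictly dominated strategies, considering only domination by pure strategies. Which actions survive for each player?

P1 drop C (B beats it: P:11>8 Q:8>7 R:6>5)
P1 drop D (E beats it: P:12>7 Q:2>1 R:9>8)
P2 drop R (P beats it: A:4>3 B:10>8 E:9>6)
P1 drop A (B beats it: P:11>6 Q:8>7)
P1→{B,E} P2→{P,Q}

Remaining: P1:{B,E} P2:{P,Q}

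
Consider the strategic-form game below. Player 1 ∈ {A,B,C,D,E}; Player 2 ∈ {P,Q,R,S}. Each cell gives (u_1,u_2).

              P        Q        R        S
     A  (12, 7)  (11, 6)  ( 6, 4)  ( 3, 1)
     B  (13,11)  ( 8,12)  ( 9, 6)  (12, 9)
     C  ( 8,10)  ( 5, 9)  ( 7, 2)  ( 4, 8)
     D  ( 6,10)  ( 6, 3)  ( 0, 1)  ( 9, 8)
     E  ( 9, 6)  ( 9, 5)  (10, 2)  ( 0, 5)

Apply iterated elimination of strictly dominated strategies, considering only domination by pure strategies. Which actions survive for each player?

P1 drop C (B beats it: P:13>8 Q:8>5 R:9>7 S:12>4)
P1 drop D (B beats it: P:13>6 Q:8>6 R:9>0 S:12>9)
P2 drop R (P beats it: A:7>4 B:11>6 E:6>2)
P1 drop E (A beats it: P:12>9 Q:11>9 S:3>0)
P2 drop S (P beats it: A:7>1 B:11>9)
P1→{A,B} P2→{P,Q}

Remaining: P1:{A,B} P2:{P,Q}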